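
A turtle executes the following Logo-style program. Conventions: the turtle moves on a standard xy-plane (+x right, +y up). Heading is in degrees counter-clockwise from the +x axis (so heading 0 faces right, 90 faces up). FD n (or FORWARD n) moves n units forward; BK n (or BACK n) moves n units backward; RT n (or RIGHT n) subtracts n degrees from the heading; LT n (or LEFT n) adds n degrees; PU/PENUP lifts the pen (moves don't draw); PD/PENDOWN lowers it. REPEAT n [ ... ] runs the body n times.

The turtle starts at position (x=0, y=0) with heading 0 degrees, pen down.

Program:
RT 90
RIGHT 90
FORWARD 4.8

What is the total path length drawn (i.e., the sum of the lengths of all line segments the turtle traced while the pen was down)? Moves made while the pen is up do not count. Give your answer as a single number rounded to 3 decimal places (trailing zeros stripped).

Executing turtle program step by step:
Start: pos=(0,0), heading=0, pen down
RT 90: heading 0 -> 270
RT 90: heading 270 -> 180
FD 4.8: (0,0) -> (-4.8,0) [heading=180, draw]
Final: pos=(-4.8,0), heading=180, 1 segment(s) drawn

Segment lengths:
  seg 1: (0,0) -> (-4.8,0), length = 4.8
Total = 4.8

Answer: 4.8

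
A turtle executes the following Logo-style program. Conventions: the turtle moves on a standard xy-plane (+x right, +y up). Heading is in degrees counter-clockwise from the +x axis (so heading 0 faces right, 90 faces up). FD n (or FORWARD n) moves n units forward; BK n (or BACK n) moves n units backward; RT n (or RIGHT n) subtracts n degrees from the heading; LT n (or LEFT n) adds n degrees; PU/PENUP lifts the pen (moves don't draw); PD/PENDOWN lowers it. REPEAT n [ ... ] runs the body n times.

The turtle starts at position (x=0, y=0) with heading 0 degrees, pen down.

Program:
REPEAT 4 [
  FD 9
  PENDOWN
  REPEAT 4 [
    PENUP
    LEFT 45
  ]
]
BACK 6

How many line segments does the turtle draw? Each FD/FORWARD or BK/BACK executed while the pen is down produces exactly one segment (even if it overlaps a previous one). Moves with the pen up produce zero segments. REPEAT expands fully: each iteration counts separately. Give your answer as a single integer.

Answer: 1

Derivation:
Executing turtle program step by step:
Start: pos=(0,0), heading=0, pen down
REPEAT 4 [
  -- iteration 1/4 --
  FD 9: (0,0) -> (9,0) [heading=0, draw]
  PD: pen down
  REPEAT 4 [
    -- iteration 1/4 --
    PU: pen up
    LT 45: heading 0 -> 45
    -- iteration 2/4 --
    PU: pen up
    LT 45: heading 45 -> 90
    -- iteration 3/4 --
    PU: pen up
    LT 45: heading 90 -> 135
    -- iteration 4/4 --
    PU: pen up
    LT 45: heading 135 -> 180
  ]
  -- iteration 2/4 --
  FD 9: (9,0) -> (0,0) [heading=180, move]
  PD: pen down
  REPEAT 4 [
    -- iteration 1/4 --
    PU: pen up
    LT 45: heading 180 -> 225
    -- iteration 2/4 --
    PU: pen up
    LT 45: heading 225 -> 270
    -- iteration 3/4 --
    PU: pen up
    LT 45: heading 270 -> 315
    -- iteration 4/4 --
    PU: pen up
    LT 45: heading 315 -> 0
  ]
  -- iteration 3/4 --
  FD 9: (0,0) -> (9,0) [heading=0, move]
  PD: pen down
  REPEAT 4 [
    -- iteration 1/4 --
    PU: pen up
    LT 45: heading 0 -> 45
    -- iteration 2/4 --
    PU: pen up
    LT 45: heading 45 -> 90
    -- iteration 3/4 --
    PU: pen up
    LT 45: heading 90 -> 135
    -- iteration 4/4 --
    PU: pen up
    LT 45: heading 135 -> 180
  ]
  -- iteration 4/4 --
  FD 9: (9,0) -> (0,0) [heading=180, move]
  PD: pen down
  REPEAT 4 [
    -- iteration 1/4 --
    PU: pen up
    LT 45: heading 180 -> 225
    -- iteration 2/4 --
    PU: pen up
    LT 45: heading 225 -> 270
    -- iteration 3/4 --
    PU: pen up
    LT 45: heading 270 -> 315
    -- iteration 4/4 --
    PU: pen up
    LT 45: heading 315 -> 0
  ]
]
BK 6: (0,0) -> (-6,0) [heading=0, move]
Final: pos=(-6,0), heading=0, 1 segment(s) drawn
Segments drawn: 1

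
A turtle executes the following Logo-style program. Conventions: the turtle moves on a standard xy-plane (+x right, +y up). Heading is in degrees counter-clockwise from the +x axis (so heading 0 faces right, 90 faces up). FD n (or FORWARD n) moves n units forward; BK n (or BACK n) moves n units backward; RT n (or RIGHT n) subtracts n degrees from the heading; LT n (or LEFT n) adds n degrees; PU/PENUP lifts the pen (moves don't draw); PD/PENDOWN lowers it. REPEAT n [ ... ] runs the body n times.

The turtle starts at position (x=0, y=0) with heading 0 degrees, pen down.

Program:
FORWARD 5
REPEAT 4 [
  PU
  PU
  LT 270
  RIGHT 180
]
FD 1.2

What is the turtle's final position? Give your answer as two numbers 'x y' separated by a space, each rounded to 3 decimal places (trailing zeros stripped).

Executing turtle program step by step:
Start: pos=(0,0), heading=0, pen down
FD 5: (0,0) -> (5,0) [heading=0, draw]
REPEAT 4 [
  -- iteration 1/4 --
  PU: pen up
  PU: pen up
  LT 270: heading 0 -> 270
  RT 180: heading 270 -> 90
  -- iteration 2/4 --
  PU: pen up
  PU: pen up
  LT 270: heading 90 -> 0
  RT 180: heading 0 -> 180
  -- iteration 3/4 --
  PU: pen up
  PU: pen up
  LT 270: heading 180 -> 90
  RT 180: heading 90 -> 270
  -- iteration 4/4 --
  PU: pen up
  PU: pen up
  LT 270: heading 270 -> 180
  RT 180: heading 180 -> 0
]
FD 1.2: (5,0) -> (6.2,0) [heading=0, move]
Final: pos=(6.2,0), heading=0, 1 segment(s) drawn

Answer: 6.2 0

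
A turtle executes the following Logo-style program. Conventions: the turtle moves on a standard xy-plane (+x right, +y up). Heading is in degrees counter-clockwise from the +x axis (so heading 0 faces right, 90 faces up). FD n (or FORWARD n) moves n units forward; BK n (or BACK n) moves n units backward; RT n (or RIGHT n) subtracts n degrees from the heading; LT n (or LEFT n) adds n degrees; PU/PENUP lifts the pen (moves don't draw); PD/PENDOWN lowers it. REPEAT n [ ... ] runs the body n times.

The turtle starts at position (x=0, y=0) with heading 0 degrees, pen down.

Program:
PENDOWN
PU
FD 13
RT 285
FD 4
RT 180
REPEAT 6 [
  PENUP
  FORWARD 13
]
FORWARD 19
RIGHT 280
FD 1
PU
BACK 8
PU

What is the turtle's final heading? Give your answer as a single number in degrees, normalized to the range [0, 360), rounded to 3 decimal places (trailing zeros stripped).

Answer: 335

Derivation:
Executing turtle program step by step:
Start: pos=(0,0), heading=0, pen down
PD: pen down
PU: pen up
FD 13: (0,0) -> (13,0) [heading=0, move]
RT 285: heading 0 -> 75
FD 4: (13,0) -> (14.035,3.864) [heading=75, move]
RT 180: heading 75 -> 255
REPEAT 6 [
  -- iteration 1/6 --
  PU: pen up
  FD 13: (14.035,3.864) -> (10.671,-8.693) [heading=255, move]
  -- iteration 2/6 --
  PU: pen up
  FD 13: (10.671,-8.693) -> (7.306,-21.25) [heading=255, move]
  -- iteration 3/6 --
  PU: pen up
  FD 13: (7.306,-21.25) -> (3.941,-33.807) [heading=255, move]
  -- iteration 4/6 --
  PU: pen up
  FD 13: (3.941,-33.807) -> (0.577,-46.364) [heading=255, move]
  -- iteration 5/6 --
  PU: pen up
  FD 13: (0.577,-46.364) -> (-2.788,-58.921) [heading=255, move]
  -- iteration 6/6 --
  PU: pen up
  FD 13: (-2.788,-58.921) -> (-6.153,-71.479) [heading=255, move]
]
FD 19: (-6.153,-71.479) -> (-11.07,-89.831) [heading=255, move]
RT 280: heading 255 -> 335
FD 1: (-11.07,-89.831) -> (-10.164,-90.254) [heading=335, move]
PU: pen up
BK 8: (-10.164,-90.254) -> (-17.414,-86.873) [heading=335, move]
PU: pen up
Final: pos=(-17.414,-86.873), heading=335, 0 segment(s) drawn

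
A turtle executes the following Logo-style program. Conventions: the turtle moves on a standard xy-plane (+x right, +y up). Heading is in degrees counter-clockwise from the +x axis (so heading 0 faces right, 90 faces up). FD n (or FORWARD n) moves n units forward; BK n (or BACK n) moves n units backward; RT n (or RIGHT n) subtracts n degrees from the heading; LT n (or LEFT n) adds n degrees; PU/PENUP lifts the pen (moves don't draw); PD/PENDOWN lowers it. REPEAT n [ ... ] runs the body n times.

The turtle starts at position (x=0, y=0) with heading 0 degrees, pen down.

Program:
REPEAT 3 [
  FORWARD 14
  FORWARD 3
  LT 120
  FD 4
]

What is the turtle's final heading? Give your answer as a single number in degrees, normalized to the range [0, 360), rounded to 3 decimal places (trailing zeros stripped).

Executing turtle program step by step:
Start: pos=(0,0), heading=0, pen down
REPEAT 3 [
  -- iteration 1/3 --
  FD 14: (0,0) -> (14,0) [heading=0, draw]
  FD 3: (14,0) -> (17,0) [heading=0, draw]
  LT 120: heading 0 -> 120
  FD 4: (17,0) -> (15,3.464) [heading=120, draw]
  -- iteration 2/3 --
  FD 14: (15,3.464) -> (8,15.588) [heading=120, draw]
  FD 3: (8,15.588) -> (6.5,18.187) [heading=120, draw]
  LT 120: heading 120 -> 240
  FD 4: (6.5,18.187) -> (4.5,14.722) [heading=240, draw]
  -- iteration 3/3 --
  FD 14: (4.5,14.722) -> (-2.5,2.598) [heading=240, draw]
  FD 3: (-2.5,2.598) -> (-4,0) [heading=240, draw]
  LT 120: heading 240 -> 0
  FD 4: (-4,0) -> (0,0) [heading=0, draw]
]
Final: pos=(0,0), heading=0, 9 segment(s) drawn

Answer: 0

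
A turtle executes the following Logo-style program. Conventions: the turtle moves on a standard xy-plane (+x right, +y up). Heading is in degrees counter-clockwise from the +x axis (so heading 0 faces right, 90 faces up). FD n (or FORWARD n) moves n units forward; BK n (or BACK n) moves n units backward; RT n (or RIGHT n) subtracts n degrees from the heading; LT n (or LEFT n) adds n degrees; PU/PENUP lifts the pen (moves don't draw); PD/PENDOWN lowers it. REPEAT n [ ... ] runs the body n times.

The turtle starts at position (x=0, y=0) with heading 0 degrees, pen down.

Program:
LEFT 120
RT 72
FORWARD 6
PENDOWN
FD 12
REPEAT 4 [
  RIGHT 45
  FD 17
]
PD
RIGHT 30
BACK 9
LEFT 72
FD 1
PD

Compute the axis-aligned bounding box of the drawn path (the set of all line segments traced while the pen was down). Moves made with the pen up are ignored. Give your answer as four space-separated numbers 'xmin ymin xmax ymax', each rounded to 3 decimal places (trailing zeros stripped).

Answer: 0 -26.719 42.544 14.266

Derivation:
Executing turtle program step by step:
Start: pos=(0,0), heading=0, pen down
LT 120: heading 0 -> 120
RT 72: heading 120 -> 48
FD 6: (0,0) -> (4.015,4.459) [heading=48, draw]
PD: pen down
FD 12: (4.015,4.459) -> (12.044,13.377) [heading=48, draw]
REPEAT 4 [
  -- iteration 1/4 --
  RT 45: heading 48 -> 3
  FD 17: (12.044,13.377) -> (29.021,14.266) [heading=3, draw]
  -- iteration 2/4 --
  RT 45: heading 3 -> 318
  FD 17: (29.021,14.266) -> (41.655,2.891) [heading=318, draw]
  -- iteration 3/4 --
  RT 45: heading 318 -> 273
  FD 17: (41.655,2.891) -> (42.544,-14.086) [heading=273, draw]
  -- iteration 4/4 --
  RT 45: heading 273 -> 228
  FD 17: (42.544,-14.086) -> (31.169,-26.719) [heading=228, draw]
]
PD: pen down
RT 30: heading 228 -> 198
BK 9: (31.169,-26.719) -> (39.729,-23.938) [heading=198, draw]
LT 72: heading 198 -> 270
FD 1: (39.729,-23.938) -> (39.729,-24.938) [heading=270, draw]
PD: pen down
Final: pos=(39.729,-24.938), heading=270, 8 segment(s) drawn

Segment endpoints: x in {0, 4.015, 12.044, 29.021, 31.169, 39.729, 41.655, 42.544}, y in {-26.719, -24.938, -23.938, -14.086, 0, 2.891, 4.459, 13.377, 14.266}
xmin=0, ymin=-26.719, xmax=42.544, ymax=14.266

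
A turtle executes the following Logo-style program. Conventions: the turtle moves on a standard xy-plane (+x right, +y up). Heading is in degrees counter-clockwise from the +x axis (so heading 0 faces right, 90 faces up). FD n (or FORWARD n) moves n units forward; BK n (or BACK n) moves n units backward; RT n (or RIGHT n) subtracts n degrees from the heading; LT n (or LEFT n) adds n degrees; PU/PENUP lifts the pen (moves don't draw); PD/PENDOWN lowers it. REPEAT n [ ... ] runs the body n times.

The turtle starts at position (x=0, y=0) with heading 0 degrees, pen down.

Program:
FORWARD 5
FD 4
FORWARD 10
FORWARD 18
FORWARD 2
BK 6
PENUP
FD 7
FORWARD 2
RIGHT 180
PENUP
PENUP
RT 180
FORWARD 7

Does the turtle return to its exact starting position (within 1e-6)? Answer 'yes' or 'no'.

Answer: no

Derivation:
Executing turtle program step by step:
Start: pos=(0,0), heading=0, pen down
FD 5: (0,0) -> (5,0) [heading=0, draw]
FD 4: (5,0) -> (9,0) [heading=0, draw]
FD 10: (9,0) -> (19,0) [heading=0, draw]
FD 18: (19,0) -> (37,0) [heading=0, draw]
FD 2: (37,0) -> (39,0) [heading=0, draw]
BK 6: (39,0) -> (33,0) [heading=0, draw]
PU: pen up
FD 7: (33,0) -> (40,0) [heading=0, move]
FD 2: (40,0) -> (42,0) [heading=0, move]
RT 180: heading 0 -> 180
PU: pen up
PU: pen up
RT 180: heading 180 -> 0
FD 7: (42,0) -> (49,0) [heading=0, move]
Final: pos=(49,0), heading=0, 6 segment(s) drawn

Start position: (0, 0)
Final position: (49, 0)
Distance = 49; >= 1e-6 -> NOT closed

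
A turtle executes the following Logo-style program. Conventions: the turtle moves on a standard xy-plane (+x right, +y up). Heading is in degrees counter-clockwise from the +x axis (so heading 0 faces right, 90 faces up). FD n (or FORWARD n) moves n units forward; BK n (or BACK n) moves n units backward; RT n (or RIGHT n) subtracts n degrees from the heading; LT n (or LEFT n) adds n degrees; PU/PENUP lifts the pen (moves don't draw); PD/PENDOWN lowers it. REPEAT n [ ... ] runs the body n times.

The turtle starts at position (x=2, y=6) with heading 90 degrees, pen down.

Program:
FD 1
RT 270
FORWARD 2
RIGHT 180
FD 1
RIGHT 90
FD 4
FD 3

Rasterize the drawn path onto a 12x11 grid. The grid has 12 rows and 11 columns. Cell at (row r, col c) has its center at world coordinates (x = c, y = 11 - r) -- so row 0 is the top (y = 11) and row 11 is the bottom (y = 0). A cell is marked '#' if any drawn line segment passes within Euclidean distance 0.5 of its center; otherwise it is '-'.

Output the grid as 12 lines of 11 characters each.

Answer: -----------
-----------
-----------
-----------
###--------
-##--------
-#---------
-#---------
-#---------
-#---------
-#---------
-#---------

Derivation:
Segment 0: (2,6) -> (2,7)
Segment 1: (2,7) -> (0,7)
Segment 2: (0,7) -> (1,7)
Segment 3: (1,7) -> (1,3)
Segment 4: (1,3) -> (1,0)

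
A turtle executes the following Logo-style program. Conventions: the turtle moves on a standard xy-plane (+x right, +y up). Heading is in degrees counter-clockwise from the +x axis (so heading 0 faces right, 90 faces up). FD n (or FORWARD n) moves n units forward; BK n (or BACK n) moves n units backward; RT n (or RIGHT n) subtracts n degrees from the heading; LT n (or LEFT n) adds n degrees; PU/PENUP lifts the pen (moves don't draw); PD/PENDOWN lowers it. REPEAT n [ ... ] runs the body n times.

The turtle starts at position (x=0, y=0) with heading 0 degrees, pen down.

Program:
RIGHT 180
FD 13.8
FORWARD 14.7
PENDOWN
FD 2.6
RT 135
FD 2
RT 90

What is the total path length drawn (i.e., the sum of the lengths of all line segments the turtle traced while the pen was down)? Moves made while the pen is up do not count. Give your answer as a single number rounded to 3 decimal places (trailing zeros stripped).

Answer: 33.1

Derivation:
Executing turtle program step by step:
Start: pos=(0,0), heading=0, pen down
RT 180: heading 0 -> 180
FD 13.8: (0,0) -> (-13.8,0) [heading=180, draw]
FD 14.7: (-13.8,0) -> (-28.5,0) [heading=180, draw]
PD: pen down
FD 2.6: (-28.5,0) -> (-31.1,0) [heading=180, draw]
RT 135: heading 180 -> 45
FD 2: (-31.1,0) -> (-29.686,1.414) [heading=45, draw]
RT 90: heading 45 -> 315
Final: pos=(-29.686,1.414), heading=315, 4 segment(s) drawn

Segment lengths:
  seg 1: (0,0) -> (-13.8,0), length = 13.8
  seg 2: (-13.8,0) -> (-28.5,0), length = 14.7
  seg 3: (-28.5,0) -> (-31.1,0), length = 2.6
  seg 4: (-31.1,0) -> (-29.686,1.414), length = 2
Total = 33.1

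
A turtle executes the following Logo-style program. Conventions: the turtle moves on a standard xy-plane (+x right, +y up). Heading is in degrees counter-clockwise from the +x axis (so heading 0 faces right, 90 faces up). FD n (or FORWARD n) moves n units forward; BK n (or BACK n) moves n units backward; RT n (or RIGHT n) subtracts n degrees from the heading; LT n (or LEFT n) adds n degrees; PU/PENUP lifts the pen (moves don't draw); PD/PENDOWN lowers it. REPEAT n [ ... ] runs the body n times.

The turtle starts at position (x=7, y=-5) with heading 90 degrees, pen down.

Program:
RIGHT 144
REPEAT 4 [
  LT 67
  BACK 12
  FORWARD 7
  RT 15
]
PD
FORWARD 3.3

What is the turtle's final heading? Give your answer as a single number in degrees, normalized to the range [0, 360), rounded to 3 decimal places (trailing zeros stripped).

Answer: 154

Derivation:
Executing turtle program step by step:
Start: pos=(7,-5), heading=90, pen down
RT 144: heading 90 -> 306
REPEAT 4 [
  -- iteration 1/4 --
  LT 67: heading 306 -> 13
  BK 12: (7,-5) -> (-4.692,-7.699) [heading=13, draw]
  FD 7: (-4.692,-7.699) -> (2.128,-6.125) [heading=13, draw]
  RT 15: heading 13 -> 358
  -- iteration 2/4 --
  LT 67: heading 358 -> 65
  BK 12: (2.128,-6.125) -> (-2.943,-17) [heading=65, draw]
  FD 7: (-2.943,-17) -> (0.015,-10.656) [heading=65, draw]
  RT 15: heading 65 -> 50
  -- iteration 3/4 --
  LT 67: heading 50 -> 117
  BK 12: (0.015,-10.656) -> (5.463,-21.348) [heading=117, draw]
  FD 7: (5.463,-21.348) -> (2.285,-15.111) [heading=117, draw]
  RT 15: heading 117 -> 102
  -- iteration 4/4 --
  LT 67: heading 102 -> 169
  BK 12: (2.285,-15.111) -> (14.065,-17.401) [heading=169, draw]
  FD 7: (14.065,-17.401) -> (7.193,-16.065) [heading=169, draw]
  RT 15: heading 169 -> 154
]
PD: pen down
FD 3.3: (7.193,-16.065) -> (4.227,-14.619) [heading=154, draw]
Final: pos=(4.227,-14.619), heading=154, 9 segment(s) drawn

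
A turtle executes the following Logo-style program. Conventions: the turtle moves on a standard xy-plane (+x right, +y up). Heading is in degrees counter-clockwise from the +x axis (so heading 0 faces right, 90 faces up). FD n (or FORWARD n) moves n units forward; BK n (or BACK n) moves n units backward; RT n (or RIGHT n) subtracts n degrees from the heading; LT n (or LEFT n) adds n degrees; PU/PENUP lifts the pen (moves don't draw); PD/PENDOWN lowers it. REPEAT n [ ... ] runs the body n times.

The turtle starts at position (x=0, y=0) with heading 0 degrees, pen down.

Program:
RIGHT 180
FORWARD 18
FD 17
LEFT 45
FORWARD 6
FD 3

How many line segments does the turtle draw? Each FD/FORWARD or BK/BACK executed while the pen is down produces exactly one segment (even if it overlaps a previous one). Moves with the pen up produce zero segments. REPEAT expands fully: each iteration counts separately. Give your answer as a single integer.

Executing turtle program step by step:
Start: pos=(0,0), heading=0, pen down
RT 180: heading 0 -> 180
FD 18: (0,0) -> (-18,0) [heading=180, draw]
FD 17: (-18,0) -> (-35,0) [heading=180, draw]
LT 45: heading 180 -> 225
FD 6: (-35,0) -> (-39.243,-4.243) [heading=225, draw]
FD 3: (-39.243,-4.243) -> (-41.364,-6.364) [heading=225, draw]
Final: pos=(-41.364,-6.364), heading=225, 4 segment(s) drawn
Segments drawn: 4

Answer: 4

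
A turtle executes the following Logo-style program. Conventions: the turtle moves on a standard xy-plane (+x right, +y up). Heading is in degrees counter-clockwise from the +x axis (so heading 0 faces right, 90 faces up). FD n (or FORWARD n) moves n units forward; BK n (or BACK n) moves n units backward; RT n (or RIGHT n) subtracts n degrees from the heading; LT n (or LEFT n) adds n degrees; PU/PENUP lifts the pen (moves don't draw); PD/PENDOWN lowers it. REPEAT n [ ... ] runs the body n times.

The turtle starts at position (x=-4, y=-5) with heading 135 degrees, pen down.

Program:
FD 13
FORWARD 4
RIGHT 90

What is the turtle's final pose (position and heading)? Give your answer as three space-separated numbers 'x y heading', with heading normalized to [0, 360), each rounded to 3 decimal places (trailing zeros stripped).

Answer: -16.021 7.021 45

Derivation:
Executing turtle program step by step:
Start: pos=(-4,-5), heading=135, pen down
FD 13: (-4,-5) -> (-13.192,4.192) [heading=135, draw]
FD 4: (-13.192,4.192) -> (-16.021,7.021) [heading=135, draw]
RT 90: heading 135 -> 45
Final: pos=(-16.021,7.021), heading=45, 2 segment(s) drawn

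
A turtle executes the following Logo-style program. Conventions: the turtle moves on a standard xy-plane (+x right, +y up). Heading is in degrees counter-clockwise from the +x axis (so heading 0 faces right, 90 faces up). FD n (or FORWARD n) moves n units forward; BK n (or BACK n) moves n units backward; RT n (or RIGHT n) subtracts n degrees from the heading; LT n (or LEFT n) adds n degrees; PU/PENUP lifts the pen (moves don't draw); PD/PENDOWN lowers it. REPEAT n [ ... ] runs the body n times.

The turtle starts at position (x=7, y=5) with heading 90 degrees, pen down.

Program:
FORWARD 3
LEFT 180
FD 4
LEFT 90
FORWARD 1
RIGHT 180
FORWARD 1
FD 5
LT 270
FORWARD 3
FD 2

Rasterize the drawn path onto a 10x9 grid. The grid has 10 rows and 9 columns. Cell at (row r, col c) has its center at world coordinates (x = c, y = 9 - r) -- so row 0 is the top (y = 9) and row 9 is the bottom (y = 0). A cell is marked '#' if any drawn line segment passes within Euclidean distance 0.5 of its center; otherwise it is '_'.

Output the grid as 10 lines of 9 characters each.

Segment 0: (7,5) -> (7,8)
Segment 1: (7,8) -> (7,4)
Segment 2: (7,4) -> (8,4)
Segment 3: (8,4) -> (7,4)
Segment 4: (7,4) -> (2,4)
Segment 5: (2,4) -> (2,7)
Segment 6: (2,7) -> (2,9)

Answer: __#______
__#____#_
__#____#_
__#____#_
__#____#_
__#######
_________
_________
_________
_________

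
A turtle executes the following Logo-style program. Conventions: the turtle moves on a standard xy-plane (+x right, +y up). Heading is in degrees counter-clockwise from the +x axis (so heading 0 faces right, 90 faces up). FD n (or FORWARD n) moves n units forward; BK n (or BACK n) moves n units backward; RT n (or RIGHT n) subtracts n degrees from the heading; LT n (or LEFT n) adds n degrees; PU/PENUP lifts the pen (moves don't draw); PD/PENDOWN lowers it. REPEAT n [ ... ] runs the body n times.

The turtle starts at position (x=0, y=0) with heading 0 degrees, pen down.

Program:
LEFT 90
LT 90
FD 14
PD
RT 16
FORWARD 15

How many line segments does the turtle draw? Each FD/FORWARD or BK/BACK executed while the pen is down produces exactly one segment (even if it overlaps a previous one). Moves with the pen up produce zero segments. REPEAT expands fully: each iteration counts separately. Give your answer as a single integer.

Executing turtle program step by step:
Start: pos=(0,0), heading=0, pen down
LT 90: heading 0 -> 90
LT 90: heading 90 -> 180
FD 14: (0,0) -> (-14,0) [heading=180, draw]
PD: pen down
RT 16: heading 180 -> 164
FD 15: (-14,0) -> (-28.419,4.135) [heading=164, draw]
Final: pos=(-28.419,4.135), heading=164, 2 segment(s) drawn
Segments drawn: 2

Answer: 2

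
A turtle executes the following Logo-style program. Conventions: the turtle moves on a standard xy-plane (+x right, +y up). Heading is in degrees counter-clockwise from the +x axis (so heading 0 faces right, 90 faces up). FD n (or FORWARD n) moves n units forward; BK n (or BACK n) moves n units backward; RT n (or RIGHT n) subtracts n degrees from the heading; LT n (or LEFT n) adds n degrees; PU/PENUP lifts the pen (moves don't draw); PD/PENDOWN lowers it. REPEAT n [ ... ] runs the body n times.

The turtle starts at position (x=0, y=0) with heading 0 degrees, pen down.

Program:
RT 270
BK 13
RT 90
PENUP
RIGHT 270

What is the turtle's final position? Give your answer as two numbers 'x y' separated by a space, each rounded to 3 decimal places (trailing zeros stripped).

Answer: 0 -13

Derivation:
Executing turtle program step by step:
Start: pos=(0,0), heading=0, pen down
RT 270: heading 0 -> 90
BK 13: (0,0) -> (0,-13) [heading=90, draw]
RT 90: heading 90 -> 0
PU: pen up
RT 270: heading 0 -> 90
Final: pos=(0,-13), heading=90, 1 segment(s) drawn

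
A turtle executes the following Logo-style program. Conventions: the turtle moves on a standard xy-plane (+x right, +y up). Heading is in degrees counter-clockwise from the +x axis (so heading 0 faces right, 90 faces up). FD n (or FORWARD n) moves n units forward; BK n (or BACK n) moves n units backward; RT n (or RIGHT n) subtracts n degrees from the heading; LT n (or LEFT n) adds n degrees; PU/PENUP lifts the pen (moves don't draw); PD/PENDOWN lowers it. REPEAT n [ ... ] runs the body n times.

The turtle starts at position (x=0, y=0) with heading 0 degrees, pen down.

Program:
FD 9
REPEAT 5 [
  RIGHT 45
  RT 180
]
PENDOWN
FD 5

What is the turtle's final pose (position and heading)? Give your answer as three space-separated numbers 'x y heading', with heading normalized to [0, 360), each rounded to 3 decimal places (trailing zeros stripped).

Executing turtle program step by step:
Start: pos=(0,0), heading=0, pen down
FD 9: (0,0) -> (9,0) [heading=0, draw]
REPEAT 5 [
  -- iteration 1/5 --
  RT 45: heading 0 -> 315
  RT 180: heading 315 -> 135
  -- iteration 2/5 --
  RT 45: heading 135 -> 90
  RT 180: heading 90 -> 270
  -- iteration 3/5 --
  RT 45: heading 270 -> 225
  RT 180: heading 225 -> 45
  -- iteration 4/5 --
  RT 45: heading 45 -> 0
  RT 180: heading 0 -> 180
  -- iteration 5/5 --
  RT 45: heading 180 -> 135
  RT 180: heading 135 -> 315
]
PD: pen down
FD 5: (9,0) -> (12.536,-3.536) [heading=315, draw]
Final: pos=(12.536,-3.536), heading=315, 2 segment(s) drawn

Answer: 12.536 -3.536 315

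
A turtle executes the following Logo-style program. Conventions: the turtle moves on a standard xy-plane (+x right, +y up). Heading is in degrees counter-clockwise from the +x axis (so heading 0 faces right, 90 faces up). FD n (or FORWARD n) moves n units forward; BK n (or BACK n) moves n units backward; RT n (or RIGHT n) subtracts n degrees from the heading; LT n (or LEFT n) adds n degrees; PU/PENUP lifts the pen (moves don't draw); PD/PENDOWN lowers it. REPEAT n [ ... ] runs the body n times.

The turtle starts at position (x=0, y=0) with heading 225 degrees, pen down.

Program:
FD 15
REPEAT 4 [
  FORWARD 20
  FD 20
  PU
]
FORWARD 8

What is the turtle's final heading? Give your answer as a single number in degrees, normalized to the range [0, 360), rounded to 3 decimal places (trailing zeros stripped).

Executing turtle program step by step:
Start: pos=(0,0), heading=225, pen down
FD 15: (0,0) -> (-10.607,-10.607) [heading=225, draw]
REPEAT 4 [
  -- iteration 1/4 --
  FD 20: (-10.607,-10.607) -> (-24.749,-24.749) [heading=225, draw]
  FD 20: (-24.749,-24.749) -> (-38.891,-38.891) [heading=225, draw]
  PU: pen up
  -- iteration 2/4 --
  FD 20: (-38.891,-38.891) -> (-53.033,-53.033) [heading=225, move]
  FD 20: (-53.033,-53.033) -> (-67.175,-67.175) [heading=225, move]
  PU: pen up
  -- iteration 3/4 --
  FD 20: (-67.175,-67.175) -> (-81.317,-81.317) [heading=225, move]
  FD 20: (-81.317,-81.317) -> (-95.459,-95.459) [heading=225, move]
  PU: pen up
  -- iteration 4/4 --
  FD 20: (-95.459,-95.459) -> (-109.602,-109.602) [heading=225, move]
  FD 20: (-109.602,-109.602) -> (-123.744,-123.744) [heading=225, move]
  PU: pen up
]
FD 8: (-123.744,-123.744) -> (-129.401,-129.401) [heading=225, move]
Final: pos=(-129.401,-129.401), heading=225, 3 segment(s) drawn

Answer: 225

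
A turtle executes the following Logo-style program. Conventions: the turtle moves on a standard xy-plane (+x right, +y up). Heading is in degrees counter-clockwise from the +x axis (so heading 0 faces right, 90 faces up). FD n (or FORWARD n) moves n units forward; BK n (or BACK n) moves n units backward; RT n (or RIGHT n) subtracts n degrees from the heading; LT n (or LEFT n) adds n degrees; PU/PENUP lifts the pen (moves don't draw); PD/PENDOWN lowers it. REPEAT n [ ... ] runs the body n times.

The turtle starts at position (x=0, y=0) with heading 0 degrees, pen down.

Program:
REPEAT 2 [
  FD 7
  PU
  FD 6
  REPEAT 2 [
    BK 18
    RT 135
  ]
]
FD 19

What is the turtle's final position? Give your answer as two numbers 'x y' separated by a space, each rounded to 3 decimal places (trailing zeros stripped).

Answer: -24 20.456

Derivation:
Executing turtle program step by step:
Start: pos=(0,0), heading=0, pen down
REPEAT 2 [
  -- iteration 1/2 --
  FD 7: (0,0) -> (7,0) [heading=0, draw]
  PU: pen up
  FD 6: (7,0) -> (13,0) [heading=0, move]
  REPEAT 2 [
    -- iteration 1/2 --
    BK 18: (13,0) -> (-5,0) [heading=0, move]
    RT 135: heading 0 -> 225
    -- iteration 2/2 --
    BK 18: (-5,0) -> (7.728,12.728) [heading=225, move]
    RT 135: heading 225 -> 90
  ]
  -- iteration 2/2 --
  FD 7: (7.728,12.728) -> (7.728,19.728) [heading=90, move]
  PU: pen up
  FD 6: (7.728,19.728) -> (7.728,25.728) [heading=90, move]
  REPEAT 2 [
    -- iteration 1/2 --
    BK 18: (7.728,25.728) -> (7.728,7.728) [heading=90, move]
    RT 135: heading 90 -> 315
    -- iteration 2/2 --
    BK 18: (7.728,7.728) -> (-5,20.456) [heading=315, move]
    RT 135: heading 315 -> 180
  ]
]
FD 19: (-5,20.456) -> (-24,20.456) [heading=180, move]
Final: pos=(-24,20.456), heading=180, 1 segment(s) drawn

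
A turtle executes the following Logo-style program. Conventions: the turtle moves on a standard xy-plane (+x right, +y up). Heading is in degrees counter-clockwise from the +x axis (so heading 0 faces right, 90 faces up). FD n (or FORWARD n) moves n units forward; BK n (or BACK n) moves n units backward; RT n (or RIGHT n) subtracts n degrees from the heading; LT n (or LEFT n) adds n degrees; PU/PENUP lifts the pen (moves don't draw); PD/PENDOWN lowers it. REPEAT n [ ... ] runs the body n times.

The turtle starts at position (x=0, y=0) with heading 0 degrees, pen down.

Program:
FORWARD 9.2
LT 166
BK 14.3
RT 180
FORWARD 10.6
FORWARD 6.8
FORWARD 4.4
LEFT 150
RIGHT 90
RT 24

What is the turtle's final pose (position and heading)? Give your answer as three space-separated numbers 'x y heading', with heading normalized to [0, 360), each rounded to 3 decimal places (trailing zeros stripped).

Answer: 44.228 -8.733 22

Derivation:
Executing turtle program step by step:
Start: pos=(0,0), heading=0, pen down
FD 9.2: (0,0) -> (9.2,0) [heading=0, draw]
LT 166: heading 0 -> 166
BK 14.3: (9.2,0) -> (23.075,-3.459) [heading=166, draw]
RT 180: heading 166 -> 346
FD 10.6: (23.075,-3.459) -> (33.36,-6.024) [heading=346, draw]
FD 6.8: (33.36,-6.024) -> (39.958,-7.669) [heading=346, draw]
FD 4.4: (39.958,-7.669) -> (44.228,-8.733) [heading=346, draw]
LT 150: heading 346 -> 136
RT 90: heading 136 -> 46
RT 24: heading 46 -> 22
Final: pos=(44.228,-8.733), heading=22, 5 segment(s) drawn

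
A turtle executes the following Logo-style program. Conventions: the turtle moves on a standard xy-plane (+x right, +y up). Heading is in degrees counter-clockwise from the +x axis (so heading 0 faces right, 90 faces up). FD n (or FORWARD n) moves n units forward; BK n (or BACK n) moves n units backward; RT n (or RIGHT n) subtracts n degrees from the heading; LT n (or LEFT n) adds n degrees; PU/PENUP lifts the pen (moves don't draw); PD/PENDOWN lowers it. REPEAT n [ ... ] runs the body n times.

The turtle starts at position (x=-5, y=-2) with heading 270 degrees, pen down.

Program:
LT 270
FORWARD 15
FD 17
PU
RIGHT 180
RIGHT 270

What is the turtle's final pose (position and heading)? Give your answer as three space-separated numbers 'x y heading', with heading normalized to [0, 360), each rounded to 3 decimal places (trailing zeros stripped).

Answer: -37 -2 90

Derivation:
Executing turtle program step by step:
Start: pos=(-5,-2), heading=270, pen down
LT 270: heading 270 -> 180
FD 15: (-5,-2) -> (-20,-2) [heading=180, draw]
FD 17: (-20,-2) -> (-37,-2) [heading=180, draw]
PU: pen up
RT 180: heading 180 -> 0
RT 270: heading 0 -> 90
Final: pos=(-37,-2), heading=90, 2 segment(s) drawn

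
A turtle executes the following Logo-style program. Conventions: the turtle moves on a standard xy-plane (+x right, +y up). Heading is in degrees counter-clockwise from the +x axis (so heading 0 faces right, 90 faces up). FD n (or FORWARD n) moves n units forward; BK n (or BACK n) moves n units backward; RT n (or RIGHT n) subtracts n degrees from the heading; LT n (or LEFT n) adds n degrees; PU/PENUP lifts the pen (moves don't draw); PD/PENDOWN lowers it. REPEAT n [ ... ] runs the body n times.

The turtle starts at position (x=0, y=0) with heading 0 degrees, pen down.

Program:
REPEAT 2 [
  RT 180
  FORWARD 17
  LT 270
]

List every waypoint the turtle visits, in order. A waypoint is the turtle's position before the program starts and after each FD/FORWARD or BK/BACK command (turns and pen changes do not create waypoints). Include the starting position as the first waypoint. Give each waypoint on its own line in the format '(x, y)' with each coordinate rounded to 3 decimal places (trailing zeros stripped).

Executing turtle program step by step:
Start: pos=(0,0), heading=0, pen down
REPEAT 2 [
  -- iteration 1/2 --
  RT 180: heading 0 -> 180
  FD 17: (0,0) -> (-17,0) [heading=180, draw]
  LT 270: heading 180 -> 90
  -- iteration 2/2 --
  RT 180: heading 90 -> 270
  FD 17: (-17,0) -> (-17,-17) [heading=270, draw]
  LT 270: heading 270 -> 180
]
Final: pos=(-17,-17), heading=180, 2 segment(s) drawn
Waypoints (3 total):
(0, 0)
(-17, 0)
(-17, -17)

Answer: (0, 0)
(-17, 0)
(-17, -17)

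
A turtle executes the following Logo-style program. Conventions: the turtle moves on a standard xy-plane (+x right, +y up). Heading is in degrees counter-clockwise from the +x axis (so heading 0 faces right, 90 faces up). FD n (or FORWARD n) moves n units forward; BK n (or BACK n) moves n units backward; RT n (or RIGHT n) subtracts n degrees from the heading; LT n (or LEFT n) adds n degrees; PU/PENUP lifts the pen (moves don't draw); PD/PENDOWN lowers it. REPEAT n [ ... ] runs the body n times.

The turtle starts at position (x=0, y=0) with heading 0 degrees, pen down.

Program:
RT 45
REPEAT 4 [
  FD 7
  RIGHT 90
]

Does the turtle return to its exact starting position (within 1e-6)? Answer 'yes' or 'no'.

Executing turtle program step by step:
Start: pos=(0,0), heading=0, pen down
RT 45: heading 0 -> 315
REPEAT 4 [
  -- iteration 1/4 --
  FD 7: (0,0) -> (4.95,-4.95) [heading=315, draw]
  RT 90: heading 315 -> 225
  -- iteration 2/4 --
  FD 7: (4.95,-4.95) -> (0,-9.899) [heading=225, draw]
  RT 90: heading 225 -> 135
  -- iteration 3/4 --
  FD 7: (0,-9.899) -> (-4.95,-4.95) [heading=135, draw]
  RT 90: heading 135 -> 45
  -- iteration 4/4 --
  FD 7: (-4.95,-4.95) -> (0,0) [heading=45, draw]
  RT 90: heading 45 -> 315
]
Final: pos=(0,0), heading=315, 4 segment(s) drawn

Start position: (0, 0)
Final position: (0, 0)
Distance = 0; < 1e-6 -> CLOSED

Answer: yes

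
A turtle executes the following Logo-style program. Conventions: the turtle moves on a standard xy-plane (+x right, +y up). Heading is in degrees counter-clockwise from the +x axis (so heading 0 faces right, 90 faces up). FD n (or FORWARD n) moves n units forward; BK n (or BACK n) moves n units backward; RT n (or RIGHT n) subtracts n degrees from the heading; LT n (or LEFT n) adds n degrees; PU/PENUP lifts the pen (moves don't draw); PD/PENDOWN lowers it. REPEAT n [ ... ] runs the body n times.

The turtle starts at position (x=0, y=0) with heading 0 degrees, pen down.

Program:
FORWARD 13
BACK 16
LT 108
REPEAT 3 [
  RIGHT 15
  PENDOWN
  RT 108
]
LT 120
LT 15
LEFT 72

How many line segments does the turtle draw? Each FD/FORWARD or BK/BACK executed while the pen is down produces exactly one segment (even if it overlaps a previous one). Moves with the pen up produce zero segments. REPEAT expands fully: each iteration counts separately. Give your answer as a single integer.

Executing turtle program step by step:
Start: pos=(0,0), heading=0, pen down
FD 13: (0,0) -> (13,0) [heading=0, draw]
BK 16: (13,0) -> (-3,0) [heading=0, draw]
LT 108: heading 0 -> 108
REPEAT 3 [
  -- iteration 1/3 --
  RT 15: heading 108 -> 93
  PD: pen down
  RT 108: heading 93 -> 345
  -- iteration 2/3 --
  RT 15: heading 345 -> 330
  PD: pen down
  RT 108: heading 330 -> 222
  -- iteration 3/3 --
  RT 15: heading 222 -> 207
  PD: pen down
  RT 108: heading 207 -> 99
]
LT 120: heading 99 -> 219
LT 15: heading 219 -> 234
LT 72: heading 234 -> 306
Final: pos=(-3,0), heading=306, 2 segment(s) drawn
Segments drawn: 2

Answer: 2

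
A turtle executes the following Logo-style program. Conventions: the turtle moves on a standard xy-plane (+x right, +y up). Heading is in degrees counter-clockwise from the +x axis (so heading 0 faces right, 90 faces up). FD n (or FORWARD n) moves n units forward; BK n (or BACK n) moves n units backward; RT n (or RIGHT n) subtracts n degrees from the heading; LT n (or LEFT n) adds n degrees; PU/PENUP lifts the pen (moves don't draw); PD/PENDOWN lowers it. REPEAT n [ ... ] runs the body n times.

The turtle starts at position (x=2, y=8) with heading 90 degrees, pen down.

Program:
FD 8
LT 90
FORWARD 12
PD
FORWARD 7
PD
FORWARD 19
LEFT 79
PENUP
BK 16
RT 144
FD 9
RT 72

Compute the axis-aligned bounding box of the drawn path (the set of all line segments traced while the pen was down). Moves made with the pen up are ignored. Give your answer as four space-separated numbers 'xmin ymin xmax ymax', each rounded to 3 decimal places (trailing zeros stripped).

Executing turtle program step by step:
Start: pos=(2,8), heading=90, pen down
FD 8: (2,8) -> (2,16) [heading=90, draw]
LT 90: heading 90 -> 180
FD 12: (2,16) -> (-10,16) [heading=180, draw]
PD: pen down
FD 7: (-10,16) -> (-17,16) [heading=180, draw]
PD: pen down
FD 19: (-17,16) -> (-36,16) [heading=180, draw]
LT 79: heading 180 -> 259
PU: pen up
BK 16: (-36,16) -> (-32.947,31.706) [heading=259, move]
RT 144: heading 259 -> 115
FD 9: (-32.947,31.706) -> (-36.751,39.863) [heading=115, move]
RT 72: heading 115 -> 43
Final: pos=(-36.751,39.863), heading=43, 4 segment(s) drawn

Segment endpoints: x in {-36, -17, -10, 2, 2}, y in {8, 16, 16}
xmin=-36, ymin=8, xmax=2, ymax=16

Answer: -36 8 2 16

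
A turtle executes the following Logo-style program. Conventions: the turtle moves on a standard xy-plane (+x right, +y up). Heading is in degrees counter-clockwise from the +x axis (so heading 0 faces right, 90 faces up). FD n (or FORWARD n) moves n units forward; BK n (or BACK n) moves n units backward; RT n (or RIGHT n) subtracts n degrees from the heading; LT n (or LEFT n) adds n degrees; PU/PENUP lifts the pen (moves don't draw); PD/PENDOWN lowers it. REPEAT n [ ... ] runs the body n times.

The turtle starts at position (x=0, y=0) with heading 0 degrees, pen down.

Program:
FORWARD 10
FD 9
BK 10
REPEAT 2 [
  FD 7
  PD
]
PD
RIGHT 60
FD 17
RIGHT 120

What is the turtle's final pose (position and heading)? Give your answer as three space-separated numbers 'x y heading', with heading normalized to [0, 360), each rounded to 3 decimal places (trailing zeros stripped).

Answer: 31.5 -14.722 180

Derivation:
Executing turtle program step by step:
Start: pos=(0,0), heading=0, pen down
FD 10: (0,0) -> (10,0) [heading=0, draw]
FD 9: (10,0) -> (19,0) [heading=0, draw]
BK 10: (19,0) -> (9,0) [heading=0, draw]
REPEAT 2 [
  -- iteration 1/2 --
  FD 7: (9,0) -> (16,0) [heading=0, draw]
  PD: pen down
  -- iteration 2/2 --
  FD 7: (16,0) -> (23,0) [heading=0, draw]
  PD: pen down
]
PD: pen down
RT 60: heading 0 -> 300
FD 17: (23,0) -> (31.5,-14.722) [heading=300, draw]
RT 120: heading 300 -> 180
Final: pos=(31.5,-14.722), heading=180, 6 segment(s) drawn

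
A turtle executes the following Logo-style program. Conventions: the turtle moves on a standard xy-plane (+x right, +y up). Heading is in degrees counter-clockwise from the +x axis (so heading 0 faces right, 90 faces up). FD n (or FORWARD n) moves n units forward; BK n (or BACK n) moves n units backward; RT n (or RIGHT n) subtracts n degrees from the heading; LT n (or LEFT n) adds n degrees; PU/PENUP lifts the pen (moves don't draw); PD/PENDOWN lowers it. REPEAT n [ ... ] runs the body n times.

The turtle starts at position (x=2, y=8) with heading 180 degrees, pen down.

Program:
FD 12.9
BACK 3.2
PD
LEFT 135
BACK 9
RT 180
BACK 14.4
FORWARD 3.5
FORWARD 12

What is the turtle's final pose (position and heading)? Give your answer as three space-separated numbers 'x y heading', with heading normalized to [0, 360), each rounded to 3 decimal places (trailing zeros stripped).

Executing turtle program step by step:
Start: pos=(2,8), heading=180, pen down
FD 12.9: (2,8) -> (-10.9,8) [heading=180, draw]
BK 3.2: (-10.9,8) -> (-7.7,8) [heading=180, draw]
PD: pen down
LT 135: heading 180 -> 315
BK 9: (-7.7,8) -> (-14.064,14.364) [heading=315, draw]
RT 180: heading 315 -> 135
BK 14.4: (-14.064,14.364) -> (-3.882,4.182) [heading=135, draw]
FD 3.5: (-3.882,4.182) -> (-6.356,6.656) [heading=135, draw]
FD 12: (-6.356,6.656) -> (-14.842,15.142) [heading=135, draw]
Final: pos=(-14.842,15.142), heading=135, 6 segment(s) drawn

Answer: -14.842 15.142 135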